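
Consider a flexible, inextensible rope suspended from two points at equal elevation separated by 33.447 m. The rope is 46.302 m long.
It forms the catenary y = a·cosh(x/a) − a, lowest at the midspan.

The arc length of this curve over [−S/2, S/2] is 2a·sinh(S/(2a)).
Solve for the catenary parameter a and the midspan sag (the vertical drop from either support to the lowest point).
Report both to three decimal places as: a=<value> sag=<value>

seed: a₀ = √(S³/(24(L−S))) = √(33.447³/(24·12.855)) = 11.012707
iter 1: u=1.518564  f(a)=+1.566e+00  f'(a)=-2.919e+00  a ← 11.012707 − (+1.566e+00/-2.919e+00) = 11.549237
iter 2: u=1.448018  f(a)=+1.217e-01  f'(a)=-2.482e+00  a ← 11.549237 − (+1.217e-01/-2.482e+00) = 11.598293
iter 3: u=1.441893  f(a)=+8.724e-04  f'(a)=-2.446e+00  a ← 11.598293 − (+8.724e-04/-2.446e+00) = 11.598650
iter 4: u=1.441849  f(a)=+4.551e-08  f'(a)=-2.446e+00  a ← 11.598650 − (+4.551e-08/-2.446e+00) = 11.598650
iter 5: u=1.441849  f(a)=-1.421e-14  f'(a)=-2.446e+00  a ← 11.598650 − (-1.421e-14/-2.446e+00) = 11.598650
converged: |Δa| < 1e-12 after 5 iterations
sag = a·(cosh(S/(2a)) − 1) = 11.598650·(cosh(1.441849) − 1) = 14.295316
T_max/T_min = cosh(S/(2a)) = 2.232498

a=11.599 sag=14.295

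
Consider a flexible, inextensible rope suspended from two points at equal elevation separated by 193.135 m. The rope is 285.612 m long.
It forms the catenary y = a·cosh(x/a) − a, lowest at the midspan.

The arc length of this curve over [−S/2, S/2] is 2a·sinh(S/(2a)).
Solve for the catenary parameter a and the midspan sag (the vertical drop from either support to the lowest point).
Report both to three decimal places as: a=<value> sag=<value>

seed: a₀ = √(S³/(24(L−S))) = √(193.135³/(24·92.477)) = 56.972987
iter 1: u=1.694970  f(a)=+1.423e+01  f'(a)=-4.280e+00  a ← 56.972987 − (+1.423e+01/-4.280e+00) = 60.297756
iter 2: u=1.601511  f(a)=+1.341e+00  f'(a)=-3.508e+00  a ← 60.297756 − (+1.341e+00/-3.508e+00) = 60.679920
iter 3: u=1.591424  f(a)=+1.464e-02  f'(a)=-3.432e+00  a ← 60.679920 − (+1.464e-02/-3.432e+00) = 60.684184
iter 4: u=1.591312  f(a)=+1.786e-06  f'(a)=-3.431e+00  a ← 60.684184 − (+1.786e-06/-3.431e+00) = 60.684185
iter 5: u=1.591312  f(a)=+1.137e-13  f'(a)=-3.431e+00  a ← 60.684185 − (+1.137e-13/-3.431e+00) = 60.684185
converged: |Δa| < 1e-12 after 5 iterations
sag = a·(cosh(S/(2a)) − 1) = 60.684185·(cosh(1.591312) − 1) = 94.480644
T_max/T_min = cosh(S/(2a)) = 2.556924

a=60.684 sag=94.481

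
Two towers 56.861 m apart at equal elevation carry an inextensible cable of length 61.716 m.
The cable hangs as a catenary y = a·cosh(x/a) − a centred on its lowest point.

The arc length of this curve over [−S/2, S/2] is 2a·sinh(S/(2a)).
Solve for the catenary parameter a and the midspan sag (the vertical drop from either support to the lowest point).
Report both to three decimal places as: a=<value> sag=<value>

seed: a₀ = √(S³/(24(L−S))) = √(56.861³/(24·4.855)) = 39.721121
iter 1: u=0.715753  f(a)=+1.259e-01  f'(a)=-2.572e-01  a ← 39.721121 − (+1.259e-01/-2.572e-01) = 40.210564
iter 2: u=0.707041  f(a)=+2.365e-03  f'(a)=-2.476e-01  a ← 40.210564 − (+2.365e-03/-2.476e-01) = 40.220113
iter 3: u=0.706873  f(a)=+8.697e-07  f'(a)=-2.474e-01  a ← 40.220113 − (+8.697e-07/-2.474e-01) = 40.220117
iter 4: u=0.706873  f(a)=+1.208e-13  f'(a)=-2.474e-01  a ← 40.220117 − (+1.208e-13/-2.474e-01) = 40.220117
converged: |Δa| < 1e-12 after 4 iterations
sag = a·(cosh(S/(2a)) − 1) = 40.220117·(cosh(0.706873) − 1) = 10.473808
T_max/T_min = cosh(S/(2a)) = 1.260412

a=40.220 sag=10.474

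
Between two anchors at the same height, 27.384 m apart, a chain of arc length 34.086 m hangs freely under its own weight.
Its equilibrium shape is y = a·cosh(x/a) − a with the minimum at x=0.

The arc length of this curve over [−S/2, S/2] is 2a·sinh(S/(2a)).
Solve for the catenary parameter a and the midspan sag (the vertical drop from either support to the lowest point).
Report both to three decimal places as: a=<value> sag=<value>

a=11.692 sag=8.976

seed: a₀ = √(S³/(24(L−S))) = √(27.384³/(24·6.702)) = 11.298935
iter 1: u=1.211796  f(a)=+5.096e-01  f'(a)=-1.370e+00  a ← 11.298935 − (+5.096e-01/-1.370e+00) = 11.670960
iter 2: u=1.173168  f(a)=+2.625e-02  f'(a)=-1.232e+00  a ← 11.670960 − (+2.625e-02/-1.232e+00) = 11.692268
iter 3: u=1.171030  f(a)=+7.804e-05  f'(a)=-1.225e+00  a ← 11.692268 − (+7.804e-05/-1.225e+00) = 11.692332
iter 4: u=1.171024  f(a)=+6.941e-10  f'(a)=-1.225e+00  a ← 11.692332 − (+6.941e-10/-1.225e+00) = 11.692332
iter 5: u=1.171024  f(a)=+0.000e+00  f'(a)=-1.225e+00  a ← 11.692332 − (+0.000e+00/-1.225e+00) = 11.692332
converged: |Δa| < 1e-12 after 5 iterations
sag = a·(cosh(S/(2a)) − 1) = 11.692332·(cosh(1.171024) − 1) = 8.975868
T_max/T_min = cosh(S/(2a)) = 1.767671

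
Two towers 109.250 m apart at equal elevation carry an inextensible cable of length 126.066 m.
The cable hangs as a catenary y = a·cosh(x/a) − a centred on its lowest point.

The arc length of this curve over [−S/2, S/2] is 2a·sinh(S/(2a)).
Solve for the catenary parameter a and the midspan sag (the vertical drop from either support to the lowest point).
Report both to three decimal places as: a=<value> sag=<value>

seed: a₀ = √(S³/(24(L−S))) = √(109.250³/(24·16.816)) = 56.841457
iter 1: u=0.961006  f(a)=+7.938e-01  f'(a)=-6.482e-01  a ← 56.841457 − (+7.938e-01/-6.482e-01) = 58.066161
iter 2: u=0.940737  f(a)=+2.638e-02  f'(a)=-6.057e-01  a ← 58.066161 − (+2.638e-02/-6.057e-01) = 58.109713
iter 3: u=0.940032  f(a)=+3.135e-05  f'(a)=-6.043e-01  a ← 58.109713 − (+3.135e-05/-6.043e-01) = 58.109765
iter 4: u=0.940031  f(a)=+4.439e-11  f'(a)=-6.043e-01  a ← 58.109765 − (+4.439e-11/-6.043e-01) = 58.109765
iter 5: u=0.940031  f(a)=+2.842e-14  f'(a)=-6.043e-01  a ← 58.109765 − (+2.842e-14/-6.043e-01) = 58.109765
converged: |Δa| < 1e-12 after 5 iterations
sag = a·(cosh(S/(2a)) − 1) = 58.109765·(cosh(0.940031) − 1) = 27.621816
T_max/T_min = cosh(S/(2a)) = 1.475339

a=58.110 sag=27.622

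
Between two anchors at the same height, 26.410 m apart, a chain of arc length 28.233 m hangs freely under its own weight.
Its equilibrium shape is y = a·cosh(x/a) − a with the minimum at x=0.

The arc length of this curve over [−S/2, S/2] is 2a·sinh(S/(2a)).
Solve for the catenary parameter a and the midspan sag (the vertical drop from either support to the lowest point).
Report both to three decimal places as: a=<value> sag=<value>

a=20.728 sag=4.350

seed: a₀ = √(S³/(24(L−S))) = √(26.410³/(24·1.823)) = 20.518880
iter 1: u=0.643554  f(a)=+3.813e-02  f'(a)=-1.852e-01  a ← 20.518880 − (+3.813e-02/-1.852e-01) = 20.724785
iter 2: u=0.637160  f(a)=+5.815e-04  f'(a)=-1.795e-01  a ← 20.724785 − (+5.815e-04/-1.795e-01) = 20.728024
iter 3: u=0.637060  f(a)=+1.399e-07  f'(a)=-1.795e-01  a ← 20.728024 − (+1.399e-07/-1.795e-01) = 20.728024
iter 4: u=0.637060  f(a)=+1.066e-14  f'(a)=-1.795e-01  a ← 20.728024 − (+1.066e-14/-1.795e-01) = 20.728024
converged: |Δa| < 1e-12 after 4 iterations
sag = a·(cosh(S/(2a)) − 1) = 20.728024·(cosh(0.637060) − 1) = 4.350384
T_max/T_min = cosh(S/(2a)) = 1.209879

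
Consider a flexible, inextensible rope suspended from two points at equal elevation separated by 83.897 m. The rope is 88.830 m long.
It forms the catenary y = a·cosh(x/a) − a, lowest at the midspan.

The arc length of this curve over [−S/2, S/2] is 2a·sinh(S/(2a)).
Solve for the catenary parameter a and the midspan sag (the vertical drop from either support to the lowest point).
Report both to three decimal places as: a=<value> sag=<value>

a=71.240 sag=12.711

seed: a₀ = √(S³/(24(L−S))) = √(83.897³/(24·4.933)) = 70.625001
iter 1: u=0.593961  f(a)=+8.775e-02  f'(a)=-1.447e-01  a ← 70.625001 − (+8.775e-02/-1.447e-01) = 71.231486
iter 2: u=0.588904  f(a)=+1.143e-03  f'(a)=-1.409e-01  a ← 71.231486 − (+1.143e-03/-1.409e-01) = 71.239597
iter 3: u=0.588837  f(a)=+1.997e-07  f'(a)=-1.409e-01  a ← 71.239597 − (+1.997e-07/-1.409e-01) = 71.239599
iter 4: u=0.588837  f(a)=+0.000e+00  f'(a)=-1.409e-01  a ← 71.239599 − (+0.000e+00/-1.409e-01) = 71.239599
converged: |Δa| < 1e-12 after 4 iterations
sag = a·(cosh(S/(2a)) − 1) = 71.239599·(cosh(0.588837) − 1) = 12.711415
T_max/T_min = cosh(S/(2a)) = 1.178432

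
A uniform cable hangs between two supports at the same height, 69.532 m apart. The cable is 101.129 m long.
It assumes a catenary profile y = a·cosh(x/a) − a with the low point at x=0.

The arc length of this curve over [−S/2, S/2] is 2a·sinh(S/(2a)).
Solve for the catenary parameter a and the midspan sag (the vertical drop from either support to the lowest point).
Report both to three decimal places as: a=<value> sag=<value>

seed: a₀ = √(S³/(24(L−S))) = √(69.532³/(24·31.597)) = 21.054675
iter 1: u=1.651225  f(a)=+4.598e+00  f'(a)=-3.904e+00  a ← 21.054675 − (+4.598e+00/-3.904e+00) = 22.232563
iter 2: u=1.563742  f(a)=+4.141e-01  f'(a)=-3.230e+00  a ← 22.232563 − (+4.141e-01/-3.230e+00) = 22.360775
iter 3: u=1.554776  f(a)=+4.092e-03  f'(a)=-3.166e+00  a ← 22.360775 − (+4.092e-03/-3.166e+00) = 22.362067
iter 4: u=1.554686  f(a)=+4.083e-07  f'(a)=-3.165e+00  a ← 22.362067 − (+4.083e-07/-3.165e+00) = 22.362068
iter 5: u=1.554686  f(a)=+0.000e+00  f'(a)=-3.165e+00  a ← 22.362068 − (+0.000e+00/-3.165e+00) = 22.362068
converged: |Δa| < 1e-12 after 5 iterations
sag = a·(cosh(S/(2a)) − 1) = 22.362068·(cosh(1.554686) − 1) = 32.926545
T_max/T_min = cosh(S/(2a)) = 2.472428

a=22.362 sag=32.927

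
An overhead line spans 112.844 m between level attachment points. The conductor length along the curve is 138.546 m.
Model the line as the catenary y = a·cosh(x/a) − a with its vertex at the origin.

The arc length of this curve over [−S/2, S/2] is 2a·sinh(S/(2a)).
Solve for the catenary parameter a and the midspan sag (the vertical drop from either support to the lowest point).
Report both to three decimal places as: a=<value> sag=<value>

seed: a₀ = √(S³/(24(L−S))) = √(112.844³/(24·25.702)) = 48.264591
iter 1: u=1.169014  f(a)=+1.814e+00  f'(a)=-1.218e+00  a ← 48.264591 − (+1.814e+00/-1.218e+00) = 49.754435
iter 2: u=1.134009  f(a)=+8.740e-02  f'(a)=-1.103e+00  a ← 49.754435 − (+8.740e-02/-1.103e+00) = 49.833668
iter 3: u=1.132206  f(a)=+2.255e-04  f'(a)=-1.097e+00  a ← 49.833668 − (+2.255e-04/-1.097e+00) = 49.833873
iter 4: u=1.132202  f(a)=+1.510e-09  f'(a)=-1.097e+00  a ← 49.833873 − (+1.510e-09/-1.097e+00) = 49.833873
iter 5: u=1.132202  f(a)=-2.842e-14  f'(a)=-1.097e+00  a ← 49.833873 − (-2.842e-14/-1.097e+00) = 49.833873
converged: |Δa| < 1e-12 after 5 iterations
sag = a·(cosh(S/(2a)) − 1) = 49.833873·(cosh(1.132202) − 1) = 35.501720
T_max/T_min = cosh(S/(2a)) = 1.712401

a=49.834 sag=35.502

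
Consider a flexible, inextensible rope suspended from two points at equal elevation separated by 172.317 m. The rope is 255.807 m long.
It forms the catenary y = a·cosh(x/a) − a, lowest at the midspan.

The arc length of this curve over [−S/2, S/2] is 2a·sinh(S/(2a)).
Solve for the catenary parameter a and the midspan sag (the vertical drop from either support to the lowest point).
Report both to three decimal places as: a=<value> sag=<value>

seed: a₀ = √(S³/(24(L−S))) = √(172.317³/(24·83.490)) = 50.532331
iter 1: u=1.705017  f(a)=+1.301e+01  f'(a)=-4.370e+00  a ← 50.532331 − (+1.301e+01/-4.370e+00) = 53.509324
iter 2: u=1.610159  f(a)=+1.238e+00  f'(a)=-3.575e+00  a ← 53.509324 − (+1.238e+00/-3.575e+00) = 53.855753
iter 3: u=1.599801  f(a)=+1.382e-02  f'(a)=-3.495e+00  a ← 53.855753 − (+1.382e-02/-3.495e+00) = 53.859708
iter 4: u=1.599684  f(a)=+1.766e-06  f'(a)=-3.494e+00  a ← 53.859708 − (+1.766e-06/-3.494e+00) = 53.859709
iter 5: u=1.599684  f(a)=+8.527e-14  f'(a)=-3.494e+00  a ← 53.859709 − (+8.527e-14/-3.494e+00) = 53.859709
converged: |Δa| < 1e-12 after 5 iterations
sag = a·(cosh(S/(2a)) − 1) = 53.859709·(cosh(1.599684) − 1) = 84.921319
T_max/T_min = cosh(S/(2a)) = 2.576713

a=53.860 sag=84.921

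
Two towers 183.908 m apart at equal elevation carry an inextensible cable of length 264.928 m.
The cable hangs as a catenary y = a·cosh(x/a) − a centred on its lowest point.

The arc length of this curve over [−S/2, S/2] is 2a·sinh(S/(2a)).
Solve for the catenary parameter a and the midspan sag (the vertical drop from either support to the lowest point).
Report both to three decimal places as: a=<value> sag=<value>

seed: a₀ = √(S³/(24(L−S))) = √(183.908³/(24·81.020)) = 56.558670
iter 1: u=1.625816  f(a)=+1.141e+01  f'(a)=-3.697e+00  a ← 56.558670 − (+1.141e+01/-3.697e+00) = 59.643871
iter 2: u=1.541718  f(a)=+9.999e-01  f'(a)=-3.075e+00  a ← 59.643871 − (+9.999e-01/-3.075e+00) = 59.969017
iter 3: u=1.533358  f(a)=+9.313e-03  f'(a)=-3.018e+00  a ← 59.969017 − (+9.313e-03/-3.018e+00) = 59.972103
iter 4: u=1.533280  f(a)=+8.245e-07  f'(a)=-3.018e+00  a ← 59.972103 − (+8.245e-07/-3.018e+00) = 59.972103
iter 5: u=1.533280  f(a)=+5.684e-14  f'(a)=-3.018e+00  a ← 59.972103 − (+5.684e-14/-3.018e+00) = 59.972103
converged: |Δa| < 1e-12 after 5 iterations
sag = a·(cosh(S/(2a)) − 1) = 59.972103·(cosh(1.533280) − 1) = 85.435477
T_max/T_min = cosh(S/(2a)) = 2.424587

a=59.972 sag=85.435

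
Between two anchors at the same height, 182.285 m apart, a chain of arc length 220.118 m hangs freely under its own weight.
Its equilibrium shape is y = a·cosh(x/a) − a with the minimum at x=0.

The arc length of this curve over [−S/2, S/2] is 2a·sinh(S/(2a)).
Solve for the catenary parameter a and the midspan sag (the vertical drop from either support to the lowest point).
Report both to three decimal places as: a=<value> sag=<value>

seed: a₀ = √(S³/(24(L−S))) = √(182.285³/(24·37.833)) = 81.674294
iter 1: u=1.115926  f(a)=+2.427e+00  f'(a)=-1.047e+00  a ← 81.674294 − (+2.427e+00/-1.047e+00) = 83.991958
iter 2: u=1.085134  f(a)=+1.071e-01  f'(a)=-9.565e-01  a ← 83.991958 − (+1.071e-01/-9.565e-01) = 84.103964
iter 3: u=1.083689  f(a)=+2.301e-04  f'(a)=-9.524e-01  a ← 84.103964 − (+2.301e-04/-9.524e-01) = 84.104205
iter 4: u=1.083685  f(a)=+1.067e-09  f'(a)=-9.523e-01  a ← 84.104205 − (+1.067e-09/-9.523e-01) = 84.104205
iter 5: u=1.083685  f(a)=+5.684e-14  f'(a)=-9.523e-01  a ← 84.104205 − (+5.684e-14/-9.523e-01) = 84.104205
converged: |Δa| < 1e-12 after 5 iterations
sag = a·(cosh(S/(2a)) − 1) = 84.104205·(cosh(1.083685) − 1) = 54.411140
T_max/T_min = cosh(S/(2a)) = 1.646949

a=84.104 sag=54.411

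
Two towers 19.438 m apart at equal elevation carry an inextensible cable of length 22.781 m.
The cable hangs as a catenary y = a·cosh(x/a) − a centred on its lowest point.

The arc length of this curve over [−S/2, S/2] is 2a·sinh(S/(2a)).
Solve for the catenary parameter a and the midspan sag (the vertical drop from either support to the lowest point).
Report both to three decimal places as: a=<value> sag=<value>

seed: a₀ = √(S³/(24(L−S))) = √(19.438³/(24·3.343)) = 9.567612
iter 1: u=1.015823  f(a)=+1.768e-01  f'(a)=-7.736e-01  a ← 9.567612 − (+1.768e-01/-7.736e-01) = 9.796118
iter 2: u=0.992128  f(a)=+6.531e-03  f'(a)=-7.174e-01  a ← 9.796118 − (+6.531e-03/-7.174e-01) = 9.805222
iter 3: u=0.991207  f(a)=+9.673e-06  f'(a)=-7.153e-01  a ← 9.805222 − (+9.673e-06/-7.153e-01) = 9.805236
iter 4: u=0.991205  f(a)=+2.128e-11  f'(a)=-7.153e-01  a ← 9.805236 − (+2.128e-11/-7.153e-01) = 9.805236
iter 5: u=0.991205  f(a)=+3.553e-15  f'(a)=-7.153e-01  a ← 9.805236 − (+3.553e-15/-7.153e-01) = 9.805236
converged: |Δa| < 1e-12 after 5 iterations
sag = a·(cosh(S/(2a)) − 1) = 9.805236·(cosh(0.991205) − 1) = 5.224273
T_max/T_min = cosh(S/(2a)) = 1.532804

a=9.805 sag=5.224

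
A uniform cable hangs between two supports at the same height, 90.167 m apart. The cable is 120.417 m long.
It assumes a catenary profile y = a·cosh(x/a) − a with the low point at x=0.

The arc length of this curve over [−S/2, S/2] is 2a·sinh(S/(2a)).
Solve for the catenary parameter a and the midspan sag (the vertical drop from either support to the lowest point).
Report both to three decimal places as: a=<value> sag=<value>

a=33.266 sag=35.521

seed: a₀ = √(S³/(24(L−S))) = √(90.167³/(24·30.250)) = 31.776285
iter 1: u=1.418778  f(a)=+3.195e+00  f'(a)=-2.316e+00  a ← 31.776285 − (+3.195e+00/-2.316e+00) = 33.155785
iter 2: u=1.359748  f(a)=+2.198e-01  f'(a)=-2.007e+00  a ← 33.155785 − (+2.198e-01/-2.007e+00) = 33.265302
iter 3: u=1.355271  f(a)=+1.211e-03  f'(a)=-1.985e+00  a ← 33.265302 − (+1.211e-03/-1.985e+00) = 33.265912
iter 4: u=1.355246  f(a)=+3.718e-08  f'(a)=-1.985e+00  a ← 33.265912 − (+3.718e-08/-1.985e+00) = 33.265912
iter 5: u=1.355246  f(a)=-2.842e-14  f'(a)=-1.985e+00  a ← 33.265912 − (-2.842e-14/-1.985e+00) = 33.265912
converged: |Δa| < 1e-12 after 5 iterations
sag = a·(cosh(S/(2a)) − 1) = 33.265912·(cosh(1.355246) − 1) = 35.521328
T_max/T_min = cosh(S/(2a)) = 2.067800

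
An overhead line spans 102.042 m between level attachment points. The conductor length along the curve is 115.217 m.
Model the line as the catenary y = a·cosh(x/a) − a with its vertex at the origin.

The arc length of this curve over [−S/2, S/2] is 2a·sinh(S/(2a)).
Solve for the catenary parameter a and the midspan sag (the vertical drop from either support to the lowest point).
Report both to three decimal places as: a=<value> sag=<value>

a=59.059 sag=23.444

seed: a₀ = √(S³/(24(L−S))) = √(102.042³/(24·13.175)) = 57.967892
iter 1: u=0.880160  f(a)=+5.198e-01  f'(a)=-4.908e-01  a ← 57.967892 − (+5.198e-01/-4.908e-01) = 59.027129
iter 2: u=0.864365  f(a)=+1.459e-02  f'(a)=-4.636e-01  a ← 59.027129 − (+1.459e-02/-4.636e-01) = 59.058604
iter 3: u=0.863905  f(a)=+1.223e-05  f'(a)=-4.628e-01  a ← 59.058604 − (+1.223e-05/-4.628e-01) = 59.058631
iter 4: u=0.863904  f(a)=+8.612e-12  f'(a)=-4.628e-01  a ← 59.058631 − (+8.612e-12/-4.628e-01) = 59.058631
converged: |Δa| < 1e-12 after 4 iterations
sag = a·(cosh(S/(2a)) − 1) = 59.058631·(cosh(0.863904) − 1) = 23.443861
T_max/T_min = cosh(S/(2a)) = 1.396959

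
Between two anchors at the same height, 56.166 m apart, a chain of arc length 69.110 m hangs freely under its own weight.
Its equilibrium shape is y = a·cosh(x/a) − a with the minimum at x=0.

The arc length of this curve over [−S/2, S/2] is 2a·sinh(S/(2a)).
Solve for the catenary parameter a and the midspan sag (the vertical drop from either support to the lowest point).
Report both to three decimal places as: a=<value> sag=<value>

seed: a₀ = √(S³/(24(L−S))) = √(56.166³/(24·12.944)) = 23.881982
iter 1: u=1.175907  f(a)=+9.250e-01  f'(a)=-1.241e+00  a ← 23.881982 − (+9.250e-01/-1.241e+00) = 24.627025
iter 2: u=1.140333  f(a)=+4.505e-02  f'(a)=-1.123e+00  a ← 24.627025 − (+4.505e-02/-1.123e+00) = 24.667131
iter 3: u=1.138479  f(a)=+1.190e-04  f'(a)=-1.117e+00  a ← 24.667131 − (+1.190e-04/-1.117e+00) = 24.667238
iter 4: u=1.138474  f(a)=+8.345e-10  f'(a)=-1.117e+00  a ← 24.667238 − (+8.345e-10/-1.117e+00) = 24.667238
iter 5: u=1.138474  f(a)=+1.421e-14  f'(a)=-1.117e+00  a ← 24.667238 − (+1.421e-14/-1.117e+00) = 24.667238
converged: |Δa| < 1e-12 after 5 iterations
sag = a·(cosh(S/(2a)) − 1) = 24.667238·(cosh(1.138474) − 1) = 17.788865
T_max/T_min = cosh(S/(2a)) = 1.721154

a=24.667 sag=17.789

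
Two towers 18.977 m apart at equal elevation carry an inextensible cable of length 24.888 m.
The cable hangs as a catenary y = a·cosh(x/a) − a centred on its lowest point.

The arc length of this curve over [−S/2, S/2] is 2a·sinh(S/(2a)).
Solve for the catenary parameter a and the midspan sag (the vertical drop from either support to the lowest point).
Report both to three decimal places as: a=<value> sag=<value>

seed: a₀ = √(S³/(24(L−S))) = √(18.977³/(24·5.911)) = 6.940731
iter 1: u=1.367075  f(a)=+5.776e-01  f'(a)=-2.044e+00  a ← 6.940731 − (+5.776e-01/-2.044e+00) = 7.223359
iter 2: u=1.313586  f(a)=+3.715e-02  f'(a)=-1.788e+00  a ← 7.223359 − (+3.715e-02/-1.788e+00) = 7.244133
iter 3: u=1.309818  f(a)=+1.771e-04  f'(a)=-1.771e+00  a ← 7.244133 − (+1.771e-04/-1.771e+00) = 7.244233
iter 4: u=1.309800  f(a)=+4.066e-09  f'(a)=-1.771e+00  a ← 7.244233 − (+4.066e-09/-1.771e+00) = 7.244233
iter 5: u=1.309800  f(a)=-3.553e-15  f'(a)=-1.771e+00  a ← 7.244233 − (-3.553e-15/-1.771e+00) = 7.244233
converged: |Δa| < 1e-12 after 5 iterations
sag = a·(cosh(S/(2a)) − 1) = 7.244233·(cosh(1.309800) − 1) = 7.154796
T_max/T_min = cosh(S/(2a)) = 1.987654

a=7.244 sag=7.155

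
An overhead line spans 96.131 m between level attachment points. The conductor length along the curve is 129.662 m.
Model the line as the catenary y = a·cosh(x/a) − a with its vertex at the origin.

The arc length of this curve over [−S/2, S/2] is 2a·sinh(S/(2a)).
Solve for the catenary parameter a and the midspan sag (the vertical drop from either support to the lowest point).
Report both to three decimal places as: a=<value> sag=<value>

seed: a₀ = √(S³/(24(L−S))) = √(96.131³/(24·33.531)) = 33.225102
iter 1: u=1.446662  f(a)=+3.689e+00  f'(a)=-2.474e+00  a ← 33.225102 − (+3.689e+00/-2.474e+00) = 34.716315
iter 2: u=1.384522  f(a)=+2.629e-01  f'(a)=-2.133e+00  a ← 34.716315 − (+2.629e-01/-2.133e+00) = 34.839583
iter 3: u=1.379623  f(a)=+1.562e-03  f'(a)=-2.107e+00  a ← 34.839583 − (+1.562e-03/-2.107e+00) = 34.840324
iter 4: u=1.379594  f(a)=+5.582e-08  f'(a)=-2.107e+00  a ← 34.840324 − (+5.582e-08/-2.107e+00) = 34.840324
iter 5: u=1.379594  f(a)=+2.842e-14  f'(a)=-2.107e+00  a ← 34.840324 − (+2.842e-14/-2.107e+00) = 34.840324
converged: |Δa| < 1e-12 after 5 iterations
sag = a·(cosh(S/(2a)) − 1) = 34.840324·(cosh(1.379594) − 1) = 38.759314
T_max/T_min = cosh(S/(2a)) = 2.112484

a=34.840 sag=38.759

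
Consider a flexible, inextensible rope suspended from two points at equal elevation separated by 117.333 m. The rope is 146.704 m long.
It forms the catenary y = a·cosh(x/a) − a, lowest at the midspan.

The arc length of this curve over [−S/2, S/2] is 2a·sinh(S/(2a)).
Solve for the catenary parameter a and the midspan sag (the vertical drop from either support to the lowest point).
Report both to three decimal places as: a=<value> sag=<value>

seed: a₀ = √(S³/(24(L−S))) = √(117.333³/(24·29.371)) = 47.870204
iter 1: u=1.225533  f(a)=+2.286e+00  f'(a)=-1.422e+00  a ← 47.870204 − (+2.286e+00/-1.422e+00) = 49.478417
iter 2: u=1.185699  f(a)=+1.203e-01  f'(a)=-1.276e+00  a ← 49.478417 − (+1.203e-01/-1.276e+00) = 49.572698
iter 3: u=1.183444  f(a)=+3.737e-04  f'(a)=-1.268e+00  a ← 49.572698 − (+3.737e-04/-1.268e+00) = 49.572993
iter 4: u=1.183437  f(a)=+3.633e-09  f'(a)=-1.268e+00  a ← 49.572993 − (+3.633e-09/-1.268e+00) = 49.572993
iter 5: u=1.183437  f(a)=+0.000e+00  f'(a)=-1.268e+00  a ← 49.572993 − (+0.000e+00/-1.268e+00) = 49.572993
converged: |Δa| < 1e-12 after 5 iterations
sag = a·(cosh(S/(2a)) − 1) = 49.572993·(cosh(1.183437) − 1) = 38.959473
T_max/T_min = cosh(S/(2a)) = 1.785901

a=49.573 sag=38.959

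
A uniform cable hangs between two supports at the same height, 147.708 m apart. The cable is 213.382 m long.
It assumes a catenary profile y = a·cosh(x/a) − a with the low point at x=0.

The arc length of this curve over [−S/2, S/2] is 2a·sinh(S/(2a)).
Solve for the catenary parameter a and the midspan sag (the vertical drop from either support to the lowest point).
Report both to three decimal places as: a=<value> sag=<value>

seed: a₀ = √(S³/(24(L−S))) = √(147.708³/(24·65.674)) = 45.217201
iter 1: u=1.633317  f(a)=+9.338e+00  f'(a)=-3.757e+00  a ← 45.217201 − (+9.338e+00/-3.757e+00) = 47.702345
iter 2: u=1.548226  f(a)=+8.251e-01  f'(a)=-3.120e+00  a ← 47.702345 − (+8.251e-01/-3.120e+00) = 47.966775
iter 3: u=1.539691  f(a)=+7.821e-03  f'(a)=-3.061e+00  a ← 47.966775 − (+7.821e-03/-3.061e+00) = 47.969329
iter 4: u=1.539609  f(a)=+7.175e-07  f'(a)=-3.061e+00  a ← 47.969329 − (+7.175e-07/-3.061e+00) = 47.969330
iter 5: u=1.539609  f(a)=-5.684e-14  f'(a)=-3.061e+00  a ← 47.969330 − (-5.684e-14/-3.061e+00) = 47.969330
converged: |Δa| < 1e-12 after 5 iterations
sag = a·(cosh(S/(2a)) − 1) = 47.969330·(cosh(1.539609) − 1) = 69.009412
T_max/T_min = cosh(S/(2a)) = 2.438615

a=47.969 sag=69.009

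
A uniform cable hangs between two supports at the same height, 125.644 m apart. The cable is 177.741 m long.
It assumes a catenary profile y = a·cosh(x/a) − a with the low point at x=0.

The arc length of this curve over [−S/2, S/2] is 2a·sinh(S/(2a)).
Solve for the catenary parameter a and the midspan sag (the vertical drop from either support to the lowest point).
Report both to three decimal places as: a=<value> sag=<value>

a=42.102 sag=56.237

seed: a₀ = √(S³/(24(L−S))) = √(125.644³/(24·52.097)) = 39.829115
iter 1: u=1.577288  f(a)=+6.878e+00  f'(a)=-3.327e+00  a ← 39.829115 − (+6.878e+00/-3.327e+00) = 41.896146
iter 2: u=1.499470  f(a)=+5.717e-01  f'(a)=-2.795e+00  a ← 41.896146 − (+5.717e-01/-2.795e+00) = 42.100667
iter 3: u=1.492185  f(a)=+4.741e-03  f'(a)=-2.749e+00  a ← 42.100667 − (+4.741e-03/-2.749e+00) = 42.102392
iter 4: u=1.492124  f(a)=+3.320e-07  f'(a)=-2.749e+00  a ← 42.102392 − (+3.320e-07/-2.749e+00) = 42.102392
iter 5: u=1.492124  f(a)=-2.842e-14  f'(a)=-2.749e+00  a ← 42.102392 − (-2.842e-14/-2.749e+00) = 42.102392
converged: |Δa| < 1e-12 after 5 iterations
sag = a·(cosh(S/(2a)) − 1) = 42.102392·(cosh(1.492124) − 1) = 56.236701
T_max/T_min = cosh(S/(2a)) = 2.335713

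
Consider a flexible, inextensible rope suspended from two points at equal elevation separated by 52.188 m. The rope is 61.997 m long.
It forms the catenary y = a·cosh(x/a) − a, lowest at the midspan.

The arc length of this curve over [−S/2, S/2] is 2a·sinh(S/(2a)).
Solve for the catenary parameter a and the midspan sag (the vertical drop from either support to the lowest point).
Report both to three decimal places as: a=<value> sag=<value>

seed: a₀ = √(S³/(24(L−S))) = √(52.188³/(24·9.809)) = 24.571858
iter 1: u=1.061947  f(a)=+5.682e-01  f'(a)=-8.921e-01  a ← 24.571858 − (+5.682e-01/-8.921e-01) = 25.208737
iter 2: u=1.035117  f(a)=+2.284e-02  f'(a)=-8.217e-01  a ← 25.208737 − (+2.284e-02/-8.217e-01) = 25.236533
iter 3: u=1.033977  f(a)=+4.033e-05  f'(a)=-8.188e-01  a ← 25.236533 − (+4.033e-05/-8.188e-01) = 25.236582
iter 4: u=1.033975  f(a)=+1.262e-10  f'(a)=-8.188e-01  a ← 25.236582 − (+1.262e-10/-8.188e-01) = 25.236582
iter 5: u=1.033975  f(a)=-1.421e-14  f'(a)=-8.188e-01  a ← 25.236582 − (-1.421e-14/-8.188e-01) = 25.236582
converged: |Δa| < 1e-12 after 5 iterations
sag = a·(cosh(S/(2a)) − 1) = 25.236582·(cosh(1.033975) − 1) = 14.735809
T_max/T_min = cosh(S/(2a)) = 1.583907

a=25.237 sag=14.736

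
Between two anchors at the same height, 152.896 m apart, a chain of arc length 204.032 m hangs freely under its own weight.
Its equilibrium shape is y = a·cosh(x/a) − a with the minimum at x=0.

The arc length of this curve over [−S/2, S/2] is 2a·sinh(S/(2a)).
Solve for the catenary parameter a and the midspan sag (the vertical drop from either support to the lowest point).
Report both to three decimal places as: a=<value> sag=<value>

a=56.489 sag=60.123

seed: a₀ = √(S³/(24(L−S))) = √(152.896³/(24·51.136)) = 53.966616
iter 1: u=1.416579  f(a)=+5.383e+00  f'(a)=-2.304e+00  a ← 53.966616 − (+5.383e+00/-2.304e+00) = 56.303238
iter 2: u=1.357790  f(a)=+3.693e-01  f'(a)=-1.997e+00  a ← 56.303238 − (+3.693e-01/-1.997e+00) = 56.488143
iter 3: u=1.353346  f(a)=+2.022e-03  f'(a)=-1.976e+00  a ← 56.488143 − (+2.022e-03/-1.976e+00) = 56.489166
iter 4: u=1.353321  f(a)=+6.134e-08  f'(a)=-1.975e+00  a ← 56.489166 − (+6.134e-08/-1.975e+00) = 56.489166
iter 5: u=1.353321  f(a)=-2.842e-14  f'(a)=-1.975e+00  a ← 56.489166 − (-2.842e-14/-1.975e+00) = 56.489166
converged: |Δa| < 1e-12 after 5 iterations
sag = a·(cosh(S/(2a)) − 1) = 56.489166·(cosh(1.353321) − 1) = 60.122540
T_max/T_min = cosh(S/(2a)) = 2.064320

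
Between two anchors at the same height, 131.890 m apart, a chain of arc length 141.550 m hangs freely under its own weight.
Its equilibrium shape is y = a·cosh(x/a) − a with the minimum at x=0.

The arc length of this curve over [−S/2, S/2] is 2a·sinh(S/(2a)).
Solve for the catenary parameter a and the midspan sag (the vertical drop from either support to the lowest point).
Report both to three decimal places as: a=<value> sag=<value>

a=100.552 sag=22.411

seed: a₀ = √(S³/(24(L−S))) = √(131.890³/(24·9.660)) = 99.477215
iter 1: u=0.662916  f(a)=+2.145e-01  f'(a)=-2.029e-01  a ← 99.477215 − (+2.145e-01/-2.029e-01) = 100.534425
iter 2: u=0.655944  f(a)=+3.467e-03  f'(a)=-1.964e-01  a ← 100.534425 − (+3.467e-03/-1.964e-01) = 100.552082
iter 3: u=0.655829  f(a)=+9.391e-07  f'(a)=-1.963e-01  a ← 100.552082 − (+9.391e-07/-1.963e-01) = 100.552086
iter 4: u=0.655829  f(a)=+5.684e-14  f'(a)=-1.963e-01  a ← 100.552086 − (+5.684e-14/-1.963e-01) = 100.552086
converged: |Δa| < 1e-12 after 4 iterations
sag = a·(cosh(S/(2a)) − 1) = 100.552086·(cosh(0.655829) − 1) = 22.410602
T_max/T_min = cosh(S/(2a)) = 1.222876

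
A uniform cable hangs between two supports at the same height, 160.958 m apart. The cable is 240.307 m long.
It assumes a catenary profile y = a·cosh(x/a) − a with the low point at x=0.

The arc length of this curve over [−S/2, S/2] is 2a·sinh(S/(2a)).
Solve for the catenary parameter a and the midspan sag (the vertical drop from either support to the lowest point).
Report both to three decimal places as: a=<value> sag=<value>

a=49.925 sag=80.188

seed: a₀ = √(S³/(24(L−S))) = √(160.958³/(24·79.349)) = 46.794251
iter 1: u=1.719848  f(a)=+1.260e+01  f'(a)=-4.507e+00  a ← 46.794251 − (+1.260e+01/-4.507e+00) = 49.589448
iter 2: u=1.622906  f(a)=+1.217e+00  f'(a)=-3.674e+00  a ← 49.589448 − (+1.217e+00/-3.674e+00) = 49.920646
iter 3: u=1.612139  f(a)=+1.404e-02  f'(a)=-3.590e+00  a ← 49.920646 − (+1.404e-02/-3.590e+00) = 49.924556
iter 4: u=1.612012  f(a)=+1.916e-06  f'(a)=-3.589e+00  a ← 49.924556 − (+1.916e-06/-3.589e+00) = 49.924557
iter 5: u=1.612012  f(a)=+5.684e-14  f'(a)=-3.589e+00  a ← 49.924557 − (+5.684e-14/-3.589e+00) = 49.924557
converged: |Δa| < 1e-12 after 5 iterations
sag = a·(cosh(S/(2a)) − 1) = 49.924557·(cosh(1.612012) − 1) = 80.188182
T_max/T_min = cosh(S/(2a)) = 2.606187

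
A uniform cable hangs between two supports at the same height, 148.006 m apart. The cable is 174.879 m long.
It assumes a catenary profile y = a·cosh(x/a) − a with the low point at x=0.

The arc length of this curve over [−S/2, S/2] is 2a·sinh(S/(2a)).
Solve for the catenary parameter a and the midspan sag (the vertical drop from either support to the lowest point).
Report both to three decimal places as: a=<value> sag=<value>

a=72.757 sag=40.994

seed: a₀ = √(S³/(24(L−S))) = √(148.006³/(24·26.873)) = 70.901477
iter 1: u=1.043744  f(a)=+1.502e+00  f'(a)=-8.439e-01  a ← 70.901477 − (+1.502e+00/-8.439e-01) = 72.681697
iter 2: u=1.018179  f(a)=+5.844e-02  f'(a)=-7.794e-01  a ← 72.681697 − (+5.844e-02/-7.794e-01) = 72.756681
iter 3: u=1.017130  f(a)=+9.637e-05  f'(a)=-7.768e-01  a ← 72.756681 − (+9.637e-05/-7.768e-01) = 72.756805
iter 4: u=1.017128  f(a)=+2.630e-10  f'(a)=-7.768e-01  a ← 72.756805 − (+2.630e-10/-7.768e-01) = 72.756805
iter 5: u=1.017128  f(a)=+0.000e+00  f'(a)=-7.768e-01  a ← 72.756805 − (+0.000e+00/-7.768e-01) = 72.756805
converged: |Δa| < 1e-12 after 5 iterations
sag = a·(cosh(S/(2a)) − 1) = 72.756805·(cosh(1.017128) − 1) = 40.993882
T_max/T_min = cosh(S/(2a)) = 1.563437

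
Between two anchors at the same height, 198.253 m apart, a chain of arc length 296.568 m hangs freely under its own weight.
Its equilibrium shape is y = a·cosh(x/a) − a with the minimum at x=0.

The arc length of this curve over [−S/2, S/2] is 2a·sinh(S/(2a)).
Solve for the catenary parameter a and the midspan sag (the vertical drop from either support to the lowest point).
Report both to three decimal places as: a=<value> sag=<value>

seed: a₀ = √(S³/(24(L−S))) = √(198.253³/(24·98.315)) = 57.466420
iter 1: u=1.724947  f(a)=+1.571e+01  f'(a)=-4.554e+00  a ← 57.466420 − (+1.571e+01/-4.554e+00) = 60.915340
iter 2: u=1.627283  f(a)=+1.525e+00  f'(a)=-3.709e+00  a ← 60.915340 − (+1.525e+00/-3.709e+00) = 61.326526
iter 3: u=1.616372  f(a)=+1.779e-02  f'(a)=-3.623e+00  a ← 61.326526 − (+1.779e-02/-3.623e+00) = 61.331437
iter 4: u=1.616243  f(a)=+2.484e-06  f'(a)=-3.622e+00  a ← 61.331437 − (+2.484e-06/-3.622e+00) = 61.331438
iter 5: u=1.616243  f(a)=+0.000e+00  f'(a)=-3.622e+00  a ← 61.331438 − (+0.000e+00/-3.622e+00) = 61.331438
converged: |Δa| < 1e-12 after 5 iterations
sag = a·(cosh(S/(2a)) − 1) = 61.331438·(cosh(1.616243) − 1) = 99.135661
T_max/T_min = cosh(S/(2a)) = 2.616392

a=61.331 sag=99.136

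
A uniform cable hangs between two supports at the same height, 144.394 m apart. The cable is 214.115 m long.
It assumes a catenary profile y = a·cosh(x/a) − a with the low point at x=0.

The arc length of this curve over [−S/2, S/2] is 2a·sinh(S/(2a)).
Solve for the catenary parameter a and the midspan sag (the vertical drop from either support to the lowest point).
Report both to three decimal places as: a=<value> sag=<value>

seed: a₀ = √(S³/(24(L−S))) = √(144.394³/(24·69.721)) = 42.416643
iter 1: u=1.702091  f(a)=+1.082e+01  f'(a)=-4.344e+00  a ← 42.416643 − (+1.082e+01/-4.344e+00) = 44.908653
iter 2: u=1.607641  f(a)=+1.027e+00  f'(a)=-3.555e+00  a ← 44.908653 − (+1.027e+00/-3.555e+00) = 45.197609
iter 3: u=1.597363  f(a)=+1.139e-02  f'(a)=-3.477e+00  a ← 45.197609 − (+1.139e-02/-3.477e+00) = 45.200886
iter 4: u=1.597247  f(a)=+1.436e-06  f'(a)=-3.476e+00  a ← 45.200886 − (+1.436e-06/-3.476e+00) = 45.200886
iter 5: u=1.597247  f(a)=-2.842e-14  f'(a)=-3.476e+00  a ← 45.200886 − (-2.842e-14/-3.476e+00) = 45.200886
converged: |Δa| < 1e-12 after 5 iterations
sag = a·(cosh(S/(2a)) − 1) = 45.200886·(cosh(1.597247) − 1) = 71.007669
T_max/T_min = cosh(S/(2a)) = 2.570935

a=45.201 sag=71.008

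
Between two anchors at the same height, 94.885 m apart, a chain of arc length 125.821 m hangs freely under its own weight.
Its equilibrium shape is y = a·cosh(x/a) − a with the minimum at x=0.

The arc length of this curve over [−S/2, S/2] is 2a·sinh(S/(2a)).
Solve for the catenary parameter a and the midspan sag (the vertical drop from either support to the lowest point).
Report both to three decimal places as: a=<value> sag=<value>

seed: a₀ = √(S³/(24(L−S))) = √(94.885³/(24·30.936)) = 33.920219
iter 1: u=1.398650  f(a)=+3.171e+00  f'(a)=-2.207e+00  a ← 33.920219 − (+3.171e+00/-2.207e+00) = 35.357063
iter 2: u=1.341811  f(a)=+2.126e-01  f'(a)=-1.920e+00  a ← 35.357063 − (+2.126e-01/-1.920e+00) = 35.467800
iter 3: u=1.337622  f(a)=+1.108e-03  f'(a)=-1.900e+00  a ← 35.467800 − (+1.108e-03/-1.900e+00) = 35.468383
iter 4: u=1.337600  f(a)=+3.041e-08  f'(a)=-1.900e+00  a ← 35.468383 − (+3.041e-08/-1.900e+00) = 35.468383
iter 5: u=1.337600  f(a)=-1.421e-14  f'(a)=-1.900e+00  a ← 35.468383 − (-1.421e-14/-1.900e+00) = 35.468383
converged: |Δa| < 1e-12 after 5 iterations
sag = a·(cosh(S/(2a)) − 1) = 35.468383·(cosh(1.337600) − 1) = 36.751678
T_max/T_min = cosh(S/(2a)) = 2.036181

a=35.468 sag=36.752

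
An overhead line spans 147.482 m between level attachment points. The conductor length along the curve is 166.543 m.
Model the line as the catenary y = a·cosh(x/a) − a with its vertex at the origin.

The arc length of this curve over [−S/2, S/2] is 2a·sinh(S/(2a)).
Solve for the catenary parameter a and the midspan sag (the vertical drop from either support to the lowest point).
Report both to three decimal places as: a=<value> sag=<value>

a=85.317 sag=33.902

seed: a₀ = √(S³/(24(L−S))) = √(147.482³/(24·19.061)) = 83.739443
iter 1: u=0.880601  f(a)=+7.528e-01  f'(a)=-4.915e-01  a ← 83.739443 − (+7.528e-01/-4.915e-01) = 85.271044
iter 2: u=0.864784  f(a)=+2.115e-02  f'(a)=-4.643e-01  a ← 85.271044 − (+2.115e-02/-4.643e-01) = 85.316602
iter 3: u=0.864322  f(a)=+1.776e-05  f'(a)=-4.635e-01  a ← 85.316602 − (+1.776e-05/-4.635e-01) = 85.316640
iter 4: u=0.864321  f(a)=+1.253e-11  f'(a)=-4.635e-01  a ← 85.316640 − (+1.253e-11/-4.635e-01) = 85.316640
converged: |Δa| < 1e-12 after 4 iterations
sag = a·(cosh(S/(2a)) − 1) = 85.316640·(cosh(0.864321) − 1) = 33.901948
T_max/T_min = cosh(S/(2a)) = 1.397366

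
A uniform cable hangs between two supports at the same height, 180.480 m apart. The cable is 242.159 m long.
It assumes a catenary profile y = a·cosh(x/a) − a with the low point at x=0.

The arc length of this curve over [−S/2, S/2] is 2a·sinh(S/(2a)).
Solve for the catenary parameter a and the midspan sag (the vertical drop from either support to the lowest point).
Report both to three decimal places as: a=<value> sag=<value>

seed: a₀ = √(S³/(24(L−S))) = √(180.480³/(24·61.679)) = 63.018686
iter 1: u=1.431956  f(a)=+6.641e+00  f'(a)=-2.389e+00  a ← 63.018686 − (+6.641e+00/-2.389e+00) = 65.798178
iter 2: u=1.371467  f(a)=+4.647e-01  f'(a)=-2.066e+00  a ← 65.798178 − (+4.647e-01/-2.066e+00) = 66.023115
iter 3: u=1.366794  f(a)=+2.653e-03  f'(a)=-2.042e+00  a ← 66.023115 − (+2.653e-03/-2.042e+00) = 66.024414
iter 4: u=1.366767  f(a)=+8.756e-08  f'(a)=-2.042e+00  a ← 66.024414 − (+8.756e-08/-2.042e+00) = 66.024415
iter 5: u=1.366767  f(a)=+2.842e-14  f'(a)=-2.042e+00  a ← 66.024415 − (+2.842e-14/-2.042e+00) = 66.024415
converged: |Δa| < 1e-12 after 5 iterations
sag = a·(cosh(S/(2a)) − 1) = 66.024415·(cosh(1.366767) − 1) = 71.886675
T_max/T_min = cosh(S/(2a)) = 2.088789

a=66.024 sag=71.887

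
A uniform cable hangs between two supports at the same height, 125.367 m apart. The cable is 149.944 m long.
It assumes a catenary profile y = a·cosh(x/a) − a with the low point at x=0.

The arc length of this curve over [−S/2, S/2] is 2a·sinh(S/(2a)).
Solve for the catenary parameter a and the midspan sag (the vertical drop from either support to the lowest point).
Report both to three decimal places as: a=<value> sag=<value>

a=59.425 sag=36.242

seed: a₀ = √(S³/(24(L−S))) = √(125.367³/(24·24.577)) = 57.796933
iter 1: u=1.084547  f(a)=+1.487e+00  f'(a)=-9.548e-01  a ← 57.796933 − (+1.487e+00/-9.548e-01) = 59.353898
iter 2: u=1.056097  f(a)=+6.219e-02  f'(a)=-8.764e-01  a ← 59.353898 − (+6.219e-02/-8.764e-01) = 59.424853
iter 3: u=1.054836  f(a)=+1.193e-04  f'(a)=-8.731e-01  a ← 59.424853 − (+1.193e-04/-8.731e-01) = 59.424990
iter 4: u=1.054834  f(a)=+4.414e-10  f'(a)=-8.731e-01  a ← 59.424990 − (+4.414e-10/-8.731e-01) = 59.424990
iter 5: u=1.054834  f(a)=+2.842e-14  f'(a)=-8.731e-01  a ← 59.424990 − (+2.842e-14/-8.731e-01) = 59.424990
converged: |Δa| < 1e-12 after 5 iterations
sag = a·(cosh(S/(2a)) − 1) = 59.424990·(cosh(1.054834) − 1) = 36.241776
T_max/T_min = cosh(S/(2a)) = 1.609874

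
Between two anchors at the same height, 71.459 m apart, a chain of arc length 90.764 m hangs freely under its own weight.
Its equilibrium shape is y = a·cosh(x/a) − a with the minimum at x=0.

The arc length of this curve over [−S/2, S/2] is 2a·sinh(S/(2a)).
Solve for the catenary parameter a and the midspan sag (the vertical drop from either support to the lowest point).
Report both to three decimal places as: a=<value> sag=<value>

a=29.137 sag=24.794

seed: a₀ = √(S³/(24(L−S))) = √(71.459³/(24·19.305)) = 28.063697
iter 1: u=1.273157  f(a)=+1.626e+00  f'(a)=-1.612e+00  a ← 28.063697 − (+1.626e+00/-1.612e+00) = 29.072539
iter 2: u=1.228978  f(a)=+9.181e-02  f'(a)=-1.435e+00  a ← 29.072539 − (+9.181e-02/-1.435e+00) = 29.136530
iter 3: u=1.226278  f(a)=+3.313e-04  f'(a)=-1.424e+00  a ← 29.136530 − (+3.313e-04/-1.424e+00) = 29.136763
iter 4: u=1.226269  f(a)=+4.350e-09  f'(a)=-1.424e+00  a ← 29.136763 − (+4.350e-09/-1.424e+00) = 29.136763
iter 5: u=1.226269  f(a)=+0.000e+00  f'(a)=-1.424e+00  a ← 29.136763 − (+0.000e+00/-1.424e+00) = 29.136763
converged: |Δa| < 1e-12 after 5 iterations
sag = a·(cosh(S/(2a)) − 1) = 29.136763·(cosh(1.226269) − 1) = 24.793534
T_max/T_min = cosh(S/(2a)) = 1.850936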